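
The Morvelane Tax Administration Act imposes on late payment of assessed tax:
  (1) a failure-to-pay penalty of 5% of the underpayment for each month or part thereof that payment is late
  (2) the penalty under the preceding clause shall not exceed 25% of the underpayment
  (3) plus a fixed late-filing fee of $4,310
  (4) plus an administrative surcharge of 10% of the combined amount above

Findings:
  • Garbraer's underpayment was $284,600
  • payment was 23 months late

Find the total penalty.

$83,006

Accrued rate: 5% × 23 = 115%, capped at 25% → 25%
Failure-to-pay penalty: 25% of $284,600 = $71,150
Penalty before surcharge: $71,150 + $4,310 = $75,460
Administrative surcharge: 10% of $75,460 = $7,546
Total penalty: $75,460 + $7,546 = $83,006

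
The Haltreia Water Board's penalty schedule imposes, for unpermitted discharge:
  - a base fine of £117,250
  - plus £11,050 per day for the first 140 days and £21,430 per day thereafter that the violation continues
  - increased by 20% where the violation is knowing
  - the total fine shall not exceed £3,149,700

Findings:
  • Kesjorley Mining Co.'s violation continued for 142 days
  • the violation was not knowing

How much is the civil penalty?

£1,707,110

First 140 days: 140 × £11,050 = £1,547,000
Remaining days: (142 − 140) × £21,430 = £42,860
Per-day component: £1,547,000 + £42,860 = £1,589,860
Base plus per-day: £117,250 + £1,589,860 = £1,707,110
The violation was not knowing: no 20% increase.
Cap at £3,149,700: £1,707,110 is within the cap, no reduction.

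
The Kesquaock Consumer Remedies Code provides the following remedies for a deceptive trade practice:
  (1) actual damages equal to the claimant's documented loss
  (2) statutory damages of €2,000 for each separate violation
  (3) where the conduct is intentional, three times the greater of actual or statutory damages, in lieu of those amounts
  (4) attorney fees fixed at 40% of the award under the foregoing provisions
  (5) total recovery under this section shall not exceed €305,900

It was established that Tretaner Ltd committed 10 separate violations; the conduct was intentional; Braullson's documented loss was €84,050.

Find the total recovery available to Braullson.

Statutory damages: 10 × €2,000 = €20,000
Greater of actual damages (€84,050) or statutory damages (€20,000): €84,050
Trebled: 3 × €84,050 = €252,150
Attorney fees: 40% of €252,150 = €100,860
Total before cap: €252,150 + €100,860 = €353,010
Cap at €305,900: €353,010 exceeds the cap → €305,900

€305,900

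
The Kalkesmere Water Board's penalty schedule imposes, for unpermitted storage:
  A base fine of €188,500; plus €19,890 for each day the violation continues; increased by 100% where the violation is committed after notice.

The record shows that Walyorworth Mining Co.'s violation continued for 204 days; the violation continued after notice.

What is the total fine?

Civil penalty: €8,492,120

Per-day component: 204 × €19,890 = €4,057,560
Base plus per-day: €188,500 + €4,057,560 = €4,246,060
Enhancement: 100% of €4,246,060 = €4,246,060
Enhanced fine: €4,246,060 + €4,246,060 = €8,492,120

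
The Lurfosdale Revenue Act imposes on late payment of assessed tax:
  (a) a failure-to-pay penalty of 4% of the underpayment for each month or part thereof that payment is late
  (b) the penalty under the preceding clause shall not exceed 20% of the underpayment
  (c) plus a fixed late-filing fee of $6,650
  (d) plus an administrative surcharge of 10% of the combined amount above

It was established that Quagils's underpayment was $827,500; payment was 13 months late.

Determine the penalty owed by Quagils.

$189,365

Accrued rate: 4% × 13 = 52%, capped at 20% → 20%
Failure-to-pay penalty: 20% of $827,500 = $165,500
Penalty before surcharge: $165,500 + $6,650 = $172,150
Administrative surcharge: 10% of $172,150 = $17,215
Total penalty: $172,150 + $17,215 = $189,365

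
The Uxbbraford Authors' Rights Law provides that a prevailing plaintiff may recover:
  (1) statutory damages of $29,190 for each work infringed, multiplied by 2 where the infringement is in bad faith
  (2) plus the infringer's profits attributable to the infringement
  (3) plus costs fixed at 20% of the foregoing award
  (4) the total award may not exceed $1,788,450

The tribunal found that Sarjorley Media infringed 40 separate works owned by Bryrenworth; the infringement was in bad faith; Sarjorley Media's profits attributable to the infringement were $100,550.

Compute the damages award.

Statutory damages: 40 × $29,190 = $1,167,600
Doubled: 2 × $1,167,600 = $2,335,200
Combined award: $2,335,200 + $100,550 = $2,435,750
Costs: 20% of $2,435,750 = $487,150
Award plus costs: $2,435,750 + $487,150 = $2,922,900
Cap at $1,788,450: $2,922,900 exceeds the cap → $1,788,450

$1,788,450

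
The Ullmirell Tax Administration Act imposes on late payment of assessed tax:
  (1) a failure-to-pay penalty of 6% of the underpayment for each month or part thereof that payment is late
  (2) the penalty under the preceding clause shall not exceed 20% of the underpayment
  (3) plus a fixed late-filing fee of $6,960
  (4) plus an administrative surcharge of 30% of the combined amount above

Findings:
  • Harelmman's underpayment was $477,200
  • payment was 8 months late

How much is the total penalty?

Penalty: $133,120

Accrued rate: 6% × 8 = 48%, capped at 20% → 20%
Failure-to-pay penalty: 20% of $477,200 = $95,440
Penalty before surcharge: $95,440 + $6,960 = $102,400
Administrative surcharge: 30% of $102,400 = $30,720
Total penalty: $102,400 + $30,720 = $133,120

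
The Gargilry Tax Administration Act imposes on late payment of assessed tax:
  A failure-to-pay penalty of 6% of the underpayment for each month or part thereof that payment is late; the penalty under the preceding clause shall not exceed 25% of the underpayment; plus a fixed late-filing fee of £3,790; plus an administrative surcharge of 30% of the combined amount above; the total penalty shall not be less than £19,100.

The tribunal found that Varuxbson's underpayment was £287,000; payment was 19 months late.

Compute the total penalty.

£98,202

Accrued rate: 6% × 19 = 114%, capped at 25% → 25%
Failure-to-pay penalty: 25% of £287,000 = £71,750
Penalty before surcharge: £71,750 + £3,790 = £75,540
Administrative surcharge: 30% of £75,540 = £22,662
Total penalty: £75,540 + £22,662 = £98,202
Minimum £19,100: £98,202 meets the minimum, no increase.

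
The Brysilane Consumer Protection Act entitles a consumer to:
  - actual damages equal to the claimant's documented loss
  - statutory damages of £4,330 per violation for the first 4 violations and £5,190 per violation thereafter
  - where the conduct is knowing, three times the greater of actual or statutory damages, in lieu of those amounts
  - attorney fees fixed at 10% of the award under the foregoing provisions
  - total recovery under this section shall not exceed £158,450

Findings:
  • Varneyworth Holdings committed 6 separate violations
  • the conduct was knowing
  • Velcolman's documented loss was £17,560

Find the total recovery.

£91,410

First 4 violations: 4 × £4,330 = £17,320
Remaining violations: (6 − 4) × £5,190 = £10,380
Statutory damages: £17,320 + £10,380 = £27,700
Greater of actual damages (£17,560) or statutory damages (£27,700): £27,700
Trebled: 3 × £27,700 = £83,100
Attorney fees: 10% of £83,100 = £8,310
Total before cap: £83,100 + £8,310 = £91,410
Cap at £158,450: £91,410 is within the cap, no reduction.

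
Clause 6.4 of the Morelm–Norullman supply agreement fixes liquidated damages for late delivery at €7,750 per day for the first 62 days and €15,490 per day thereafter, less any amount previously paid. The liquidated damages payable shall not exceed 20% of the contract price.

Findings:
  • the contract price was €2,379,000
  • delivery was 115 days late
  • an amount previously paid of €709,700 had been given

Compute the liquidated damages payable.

€475,800

First 62 days: 62 × €7,750 = €480,500
Remaining days: (115 − 62) × €15,490 = €820,970
Accrued per-day damages: €480,500 + €820,970 = €1,301,470
Less amount previously paid: €1,301,470 − €709,700 = €591,770
Cap: 20% of €2,379,000 = €475,800
Cap at €475,800: €591,770 exceeds the cap → €475,800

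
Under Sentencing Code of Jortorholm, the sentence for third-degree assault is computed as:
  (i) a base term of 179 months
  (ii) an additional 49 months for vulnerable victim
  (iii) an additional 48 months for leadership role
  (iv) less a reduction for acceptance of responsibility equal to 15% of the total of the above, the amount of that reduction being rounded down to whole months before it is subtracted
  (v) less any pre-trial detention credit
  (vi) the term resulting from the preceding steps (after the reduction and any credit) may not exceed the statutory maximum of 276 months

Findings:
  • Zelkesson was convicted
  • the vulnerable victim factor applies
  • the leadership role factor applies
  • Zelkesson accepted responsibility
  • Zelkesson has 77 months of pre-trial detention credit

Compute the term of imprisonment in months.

Vulnerable victim enhancement: +49 months
Leadership role enhancement: +48 months
Adjusted term: 179 months + 49 months + 48 months = 276 months
Acceptance of responsibility reduction: 15% of 276 months = 41 months (rounded down)
After reduction: 276 − 41 = 235 months
Less pre-trial detention credit: 235 months − 77 months = 158 months
Cap at 276 months: 158 months is within the cap, no reduction.

158 months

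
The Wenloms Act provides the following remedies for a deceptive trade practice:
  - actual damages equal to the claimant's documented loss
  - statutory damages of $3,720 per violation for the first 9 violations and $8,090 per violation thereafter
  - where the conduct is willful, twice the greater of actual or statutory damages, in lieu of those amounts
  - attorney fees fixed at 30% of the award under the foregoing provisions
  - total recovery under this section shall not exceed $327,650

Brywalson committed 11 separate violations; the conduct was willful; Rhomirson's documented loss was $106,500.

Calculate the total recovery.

$276,900

First 9 violations: 9 × $3,720 = $33,480
Remaining violations: (11 − 9) × $8,090 = $16,180
Statutory damages: $33,480 + $16,180 = $49,660
Greater of actual damages ($106,500) or statutory damages ($49,660): $106,500
Doubled: 2 × $106,500 = $213,000
Attorney fees: 30% of $213,000 = $63,900
Total before cap: $213,000 + $63,900 = $276,900
Cap at $327,650: $276,900 is within the cap, no reduction.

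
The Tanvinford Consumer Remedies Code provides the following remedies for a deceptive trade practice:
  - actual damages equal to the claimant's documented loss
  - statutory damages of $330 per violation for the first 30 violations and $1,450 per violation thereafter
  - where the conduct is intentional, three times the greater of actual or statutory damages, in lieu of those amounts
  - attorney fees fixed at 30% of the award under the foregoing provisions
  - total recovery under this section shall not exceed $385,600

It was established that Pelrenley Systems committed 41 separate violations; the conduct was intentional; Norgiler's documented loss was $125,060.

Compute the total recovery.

First 30 violations: 30 × $330 = $9,900
Remaining violations: (41 − 30) × $1,450 = $15,950
Statutory damages: $9,900 + $15,950 = $25,850
Greater of actual damages ($125,060) or statutory damages ($25,850): $125,060
Trebled: 3 × $125,060 = $375,180
Attorney fees: 30% of $375,180 = $112,554
Total before cap: $375,180 + $112,554 = $487,734
Cap at $385,600: $487,734 exceeds the cap → $385,600

$385,600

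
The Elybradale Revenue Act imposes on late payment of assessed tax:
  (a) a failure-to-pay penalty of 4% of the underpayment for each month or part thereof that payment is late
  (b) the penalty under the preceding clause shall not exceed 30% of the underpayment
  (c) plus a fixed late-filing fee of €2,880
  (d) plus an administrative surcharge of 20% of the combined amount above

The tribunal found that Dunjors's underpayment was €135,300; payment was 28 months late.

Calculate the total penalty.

Accrued rate: 4% × 28 = 112%, capped at 30% → 30%
Failure-to-pay penalty: 30% of €135,300 = €40,590
Penalty before surcharge: €40,590 + €2,880 = €43,470
Administrative surcharge: 20% of €43,470 = €8,694
Total penalty: €43,470 + €8,694 = €52,164

€52,164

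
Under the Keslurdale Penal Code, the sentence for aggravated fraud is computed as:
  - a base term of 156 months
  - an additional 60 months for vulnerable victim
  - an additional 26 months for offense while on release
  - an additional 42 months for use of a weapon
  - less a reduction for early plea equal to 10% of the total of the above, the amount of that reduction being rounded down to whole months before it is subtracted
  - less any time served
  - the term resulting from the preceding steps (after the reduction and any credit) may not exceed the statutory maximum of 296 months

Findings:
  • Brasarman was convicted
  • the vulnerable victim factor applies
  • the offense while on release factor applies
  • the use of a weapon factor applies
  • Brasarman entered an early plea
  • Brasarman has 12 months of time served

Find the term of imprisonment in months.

244 months

Vulnerable victim enhancement: +60 months
Offense while on release enhancement: +26 months
Use of a weapon enhancement: +42 months
Adjusted term: 156 months + 60 months + 26 months + 42 months = 284 months
Early plea reduction: 10% of 284 months = 28 months (rounded down)
After reduction: 284 − 28 = 256 months
Less time served: 256 months − 12 months = 244 months
Cap at 296 months: 244 months is within the cap, no reduction.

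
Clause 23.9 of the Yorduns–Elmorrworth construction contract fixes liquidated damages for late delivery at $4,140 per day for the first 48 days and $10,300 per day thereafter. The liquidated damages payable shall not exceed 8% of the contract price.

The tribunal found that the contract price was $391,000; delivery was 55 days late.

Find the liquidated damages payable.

Liquidated damages: $31,280

First 48 days: 48 × $4,140 = $198,720
Remaining days: (55 − 48) × $10,300 = $72,100
Accrued per-day damages: $198,720 + $72,100 = $270,820
Cap: 8% of $391,000 = $31,280
Cap at $31,280: $270,820 exceeds the cap → $31,280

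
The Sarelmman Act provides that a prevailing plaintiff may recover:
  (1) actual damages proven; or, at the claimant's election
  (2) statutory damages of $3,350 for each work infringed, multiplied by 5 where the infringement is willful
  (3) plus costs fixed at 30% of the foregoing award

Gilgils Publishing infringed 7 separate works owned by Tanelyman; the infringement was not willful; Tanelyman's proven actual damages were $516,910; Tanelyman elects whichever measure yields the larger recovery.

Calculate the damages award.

$671,983

Statutory damages: 7 × $3,350 = $23,450
Infringement not willful: no ×5 enhancement.
Greater of actual damages ($516,910) or statutory damages ($23,450): $516,910
Costs: 30% of $516,910 = $155,073
Award plus costs: $516,910 + $155,073 = $671,983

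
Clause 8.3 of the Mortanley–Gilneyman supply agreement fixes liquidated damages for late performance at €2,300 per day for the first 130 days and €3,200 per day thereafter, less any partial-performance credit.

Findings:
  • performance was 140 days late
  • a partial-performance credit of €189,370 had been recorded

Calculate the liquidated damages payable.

First 130 days: 130 × €2,300 = €299,000
Remaining days: (140 − 130) × €3,200 = €32,000
Accrued per-day damages: €299,000 + €32,000 = €331,000
Less partial-performance credit: €331,000 − €189,370 = €141,630

€141,630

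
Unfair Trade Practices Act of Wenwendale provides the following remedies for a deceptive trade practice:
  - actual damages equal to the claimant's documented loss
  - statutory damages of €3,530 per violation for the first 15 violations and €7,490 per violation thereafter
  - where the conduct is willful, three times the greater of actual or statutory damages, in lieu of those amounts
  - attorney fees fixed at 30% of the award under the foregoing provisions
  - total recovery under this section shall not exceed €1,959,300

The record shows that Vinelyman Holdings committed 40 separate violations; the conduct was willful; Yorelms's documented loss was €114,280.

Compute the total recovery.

First 15 violations: 15 × €3,530 = €52,950
Remaining violations: (40 − 15) × €7,490 = €187,250
Statutory damages: €52,950 + €187,250 = €240,200
Greater of actual damages (€114,280) or statutory damages (€240,200): €240,200
Trebled: 3 × €240,200 = €720,600
Attorney fees: 30% of €720,600 = €216,180
Total before cap: €720,600 + €216,180 = €936,780
Cap at €1,959,300: €936,780 is within the cap, no reduction.

Total recovery: €936,780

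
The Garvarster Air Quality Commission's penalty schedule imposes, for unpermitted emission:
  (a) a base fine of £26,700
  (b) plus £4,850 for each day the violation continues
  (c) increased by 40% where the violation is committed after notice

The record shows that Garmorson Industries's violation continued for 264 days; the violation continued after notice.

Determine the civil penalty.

Per-day component: 264 × £4,850 = £1,280,400
Base plus per-day: £26,700 + £1,280,400 = £1,307,100
Enhancement: 40% of £1,307,100 = £522,840
Enhanced fine: £1,307,100 + £522,840 = £1,829,940

Civil penalty: £1,829,940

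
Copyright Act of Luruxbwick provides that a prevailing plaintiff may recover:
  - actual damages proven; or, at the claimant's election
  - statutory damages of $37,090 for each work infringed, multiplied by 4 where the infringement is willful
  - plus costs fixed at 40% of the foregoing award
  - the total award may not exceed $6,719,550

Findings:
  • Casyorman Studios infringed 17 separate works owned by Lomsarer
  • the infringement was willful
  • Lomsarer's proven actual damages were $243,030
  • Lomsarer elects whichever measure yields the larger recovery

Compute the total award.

Statutory damages: 17 × $37,090 = $630,530
Multiplied by 4: 4 × $630,530 = $2,522,120
Greater of actual damages ($243,030) or enhanced statutory damages ($2,522,120): $2,522,120
Costs: 40% of $2,522,120 = $1,008,848
Award plus costs: $2,522,120 + $1,008,848 = $3,530,968
Cap at $6,719,550: $3,530,968 is within the cap, no reduction.

$3,530,968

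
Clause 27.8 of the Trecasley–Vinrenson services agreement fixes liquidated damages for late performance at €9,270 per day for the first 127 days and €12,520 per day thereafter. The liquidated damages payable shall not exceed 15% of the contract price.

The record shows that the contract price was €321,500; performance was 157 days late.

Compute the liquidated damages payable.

First 127 days: 127 × €9,270 = €1,177,290
Remaining days: (157 − 127) × €12,520 = €375,600
Accrued per-day damages: €1,177,290 + €375,600 = €1,552,890
Cap: 15% of €321,500 = €48,225
Cap at €48,225: €1,552,890 exceeds the cap → €48,225

€48,225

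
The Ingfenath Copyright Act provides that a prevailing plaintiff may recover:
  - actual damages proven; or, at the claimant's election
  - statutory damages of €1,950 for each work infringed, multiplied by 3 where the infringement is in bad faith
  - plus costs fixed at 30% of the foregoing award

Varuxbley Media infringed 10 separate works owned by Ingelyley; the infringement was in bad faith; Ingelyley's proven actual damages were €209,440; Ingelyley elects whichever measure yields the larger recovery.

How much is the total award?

Statutory damages: 10 × €1,950 = €19,500
Trebled: 3 × €19,500 = €58,500
Greater of actual damages (€209,440) or enhanced statutory damages (€58,500): €209,440
Costs: 30% of €209,440 = €62,832
Award plus costs: €209,440 + €62,832 = €272,272

€272,272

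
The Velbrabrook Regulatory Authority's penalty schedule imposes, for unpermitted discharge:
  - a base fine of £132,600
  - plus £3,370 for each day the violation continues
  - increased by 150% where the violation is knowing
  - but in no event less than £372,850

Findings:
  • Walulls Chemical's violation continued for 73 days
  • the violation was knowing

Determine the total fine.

£946,525

Per-day component: 73 × £3,370 = £246,010
Base plus per-day: £132,600 + £246,010 = £378,610
Enhancement: 150% of £378,610 = £567,915
Enhanced fine: £378,610 + £567,915 = £946,525
Minimum £372,850: £946,525 meets the minimum, no increase.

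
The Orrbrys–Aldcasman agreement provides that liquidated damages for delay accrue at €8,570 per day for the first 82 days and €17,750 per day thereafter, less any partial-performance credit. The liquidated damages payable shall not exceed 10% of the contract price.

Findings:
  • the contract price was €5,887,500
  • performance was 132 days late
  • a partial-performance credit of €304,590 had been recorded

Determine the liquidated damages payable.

First 82 days: 82 × €8,570 = €702,740
Remaining days: (132 − 82) × €17,750 = €887,500
Accrued per-day damages: €702,740 + €887,500 = €1,590,240
Less partial-performance credit: €1,590,240 − €304,590 = €1,285,650
Cap: 10% of €5,887,500 = €588,750
Cap at €588,750: €1,285,650 exceeds the cap → €588,750

€588,750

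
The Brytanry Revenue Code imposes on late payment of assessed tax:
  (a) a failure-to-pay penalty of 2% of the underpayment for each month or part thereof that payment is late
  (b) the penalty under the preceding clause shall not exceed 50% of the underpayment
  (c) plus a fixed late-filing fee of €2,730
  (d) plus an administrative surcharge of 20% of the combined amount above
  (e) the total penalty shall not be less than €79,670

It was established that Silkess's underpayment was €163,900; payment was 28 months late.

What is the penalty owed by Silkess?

Accrued rate: 2% × 28 = 56%, capped at 50% → 50%
Failure-to-pay penalty: 50% of €163,900 = €81,950
Penalty before surcharge: €81,950 + €2,730 = €84,680
Administrative surcharge: 20% of €84,680 = €16,936
Total penalty: €84,680 + €16,936 = €101,616
Minimum €79,670: €101,616 meets the minimum, no increase.

€101,616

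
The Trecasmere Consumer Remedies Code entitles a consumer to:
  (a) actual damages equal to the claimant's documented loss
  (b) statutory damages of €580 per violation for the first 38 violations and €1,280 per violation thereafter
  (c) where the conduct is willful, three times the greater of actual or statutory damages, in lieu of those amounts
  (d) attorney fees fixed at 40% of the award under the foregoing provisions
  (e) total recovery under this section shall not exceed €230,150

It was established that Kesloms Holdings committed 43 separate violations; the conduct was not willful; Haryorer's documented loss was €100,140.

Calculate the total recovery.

First 38 violations: 38 × €580 = €22,040
Remaining violations: (43 − 38) × €1,280 = €6,400
Statutory damages: €22,040 + €6,400 = €28,440
Conduct not willful: the in-lieu enhancement does not apply.
Actual plus statutory damages: €100,140 + €28,440 = €128,580
Attorney fees: 40% of €128,580 = €51,432
Total before cap: €128,580 + €51,432 = €180,012
Cap at €230,150: €180,012 is within the cap, no reduction.

€180,012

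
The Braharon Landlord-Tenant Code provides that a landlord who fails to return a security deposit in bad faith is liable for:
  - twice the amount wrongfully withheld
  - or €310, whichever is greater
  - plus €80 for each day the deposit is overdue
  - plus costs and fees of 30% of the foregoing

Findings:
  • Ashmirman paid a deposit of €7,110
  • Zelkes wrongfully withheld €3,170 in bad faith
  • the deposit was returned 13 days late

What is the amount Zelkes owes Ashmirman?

Doubled: 2 × €3,170 = €6,340
Minimum €310: €6,340 meets the minimum, no increase.
Late-return penalty: 13 × €80 = €1,040
Damages plus late penalty: €6,340 + €1,040 = €7,380
Costs and fees: 30% of €7,380 = €2,214
Total recovery: €7,380 + €2,214 = €9,594

€9,594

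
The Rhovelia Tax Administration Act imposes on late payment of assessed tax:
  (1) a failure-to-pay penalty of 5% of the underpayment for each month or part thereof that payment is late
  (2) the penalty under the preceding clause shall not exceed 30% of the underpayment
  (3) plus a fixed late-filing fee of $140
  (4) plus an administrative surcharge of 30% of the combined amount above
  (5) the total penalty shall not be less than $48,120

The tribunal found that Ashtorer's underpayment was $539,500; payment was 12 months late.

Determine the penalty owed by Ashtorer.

$210,587

Accrued rate: 5% × 12 = 60%, capped at 30% → 30%
Failure-to-pay penalty: 30% of $539,500 = $161,850
Penalty before surcharge: $161,850 + $140 = $161,990
Administrative surcharge: 30% of $161,990 = $48,597
Total penalty: $161,990 + $48,597 = $210,587
Minimum $48,120: $210,587 meets the minimum, no increase.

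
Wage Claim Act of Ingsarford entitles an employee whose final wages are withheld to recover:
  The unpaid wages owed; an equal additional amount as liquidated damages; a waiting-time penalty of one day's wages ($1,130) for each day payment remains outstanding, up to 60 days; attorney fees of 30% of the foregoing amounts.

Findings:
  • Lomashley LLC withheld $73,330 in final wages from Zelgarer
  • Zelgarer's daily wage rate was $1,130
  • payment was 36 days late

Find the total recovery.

$243,542

Liquidated damages (equal amount): $73,330
Penalty days: min(36, 60) = 36
Waiting-time penalty: 36 × $1,130 = $40,680
Subtotal: $73,330 + $73,330 + $40,680 = $187,340
Attorney fees: 30% of $187,340 = $56,202
Total award: $187,340 + $56,202 = $243,542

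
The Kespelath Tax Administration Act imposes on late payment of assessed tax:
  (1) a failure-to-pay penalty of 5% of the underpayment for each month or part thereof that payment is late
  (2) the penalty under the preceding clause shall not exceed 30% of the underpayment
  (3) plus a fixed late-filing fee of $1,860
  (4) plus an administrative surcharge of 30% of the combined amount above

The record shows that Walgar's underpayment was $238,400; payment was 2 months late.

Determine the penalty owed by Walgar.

Accrued rate: 5% × 2 = 10%, capped at 30% → 10%
Failure-to-pay penalty: 10% of $238,400 = $23,840
Penalty before surcharge: $23,840 + $1,860 = $25,700
Administrative surcharge: 30% of $25,700 = $7,710
Total penalty: $25,700 + $7,710 = $33,410

Penalty: $33,410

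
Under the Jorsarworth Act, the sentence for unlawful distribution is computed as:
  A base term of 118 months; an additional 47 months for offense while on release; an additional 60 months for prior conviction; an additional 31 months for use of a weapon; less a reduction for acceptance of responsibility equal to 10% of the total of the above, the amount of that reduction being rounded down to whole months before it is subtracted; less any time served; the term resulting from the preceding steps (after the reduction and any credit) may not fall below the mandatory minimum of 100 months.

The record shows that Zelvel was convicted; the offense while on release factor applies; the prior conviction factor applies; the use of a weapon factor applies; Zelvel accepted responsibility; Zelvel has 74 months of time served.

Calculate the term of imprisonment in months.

157 months

Offense while on release enhancement: +47 months
Prior conviction enhancement: +60 months
Use of a weapon enhancement: +31 months
Adjusted term: 118 months + 47 months + 60 months + 31 months = 256 months
Acceptance of responsibility reduction: 10% of 256 months = 25 months (rounded down)
After reduction: 256 − 25 = 231 months
Less time served: 231 months − 74 months = 157 months
Minimum 100 months: 157 months meets the minimum, no increase.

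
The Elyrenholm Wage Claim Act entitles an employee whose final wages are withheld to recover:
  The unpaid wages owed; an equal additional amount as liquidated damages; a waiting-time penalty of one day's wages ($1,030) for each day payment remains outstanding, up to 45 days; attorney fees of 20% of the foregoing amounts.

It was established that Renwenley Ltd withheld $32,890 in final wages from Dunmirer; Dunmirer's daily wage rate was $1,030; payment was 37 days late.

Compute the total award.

Liquidated damages (equal amount): $32,890
Penalty days: min(37, 45) = 37
Waiting-time penalty: 37 × $1,030 = $38,110
Subtotal: $32,890 + $32,890 + $38,110 = $103,890
Attorney fees: 20% of $103,890 = $20,778
Total award: $103,890 + $20,778 = $124,668

Total award: $124,668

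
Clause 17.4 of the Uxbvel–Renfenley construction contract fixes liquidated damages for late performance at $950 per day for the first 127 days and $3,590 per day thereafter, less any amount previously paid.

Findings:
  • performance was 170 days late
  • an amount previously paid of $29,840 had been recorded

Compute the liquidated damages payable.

$245,180

First 127 days: 127 × $950 = $120,650
Remaining days: (170 − 127) × $3,590 = $154,370
Accrued per-day damages: $120,650 + $154,370 = $275,020
Less amount previously paid: $275,020 − $29,840 = $245,180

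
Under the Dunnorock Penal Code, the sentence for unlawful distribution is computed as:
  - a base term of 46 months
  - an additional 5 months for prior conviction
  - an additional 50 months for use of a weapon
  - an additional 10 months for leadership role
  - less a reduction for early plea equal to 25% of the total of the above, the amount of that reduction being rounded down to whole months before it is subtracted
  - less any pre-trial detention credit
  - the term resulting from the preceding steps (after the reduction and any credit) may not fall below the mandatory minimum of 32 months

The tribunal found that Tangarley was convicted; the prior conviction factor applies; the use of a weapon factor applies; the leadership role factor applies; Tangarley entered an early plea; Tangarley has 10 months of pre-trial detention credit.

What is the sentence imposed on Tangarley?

Sentence: 74 months

Prior conviction enhancement: +5 months
Use of a weapon enhancement: +50 months
Leadership role enhancement: +10 months
Adjusted term: 46 months + 5 months + 50 months + 10 months = 111 months
Early plea reduction: 25% of 111 months = 27 months (rounded down)
After reduction: 111 − 27 = 84 months
Less pre-trial detention credit: 84 months − 10 months = 74 months
Minimum 32 months: 74 months meets the minimum, no increase.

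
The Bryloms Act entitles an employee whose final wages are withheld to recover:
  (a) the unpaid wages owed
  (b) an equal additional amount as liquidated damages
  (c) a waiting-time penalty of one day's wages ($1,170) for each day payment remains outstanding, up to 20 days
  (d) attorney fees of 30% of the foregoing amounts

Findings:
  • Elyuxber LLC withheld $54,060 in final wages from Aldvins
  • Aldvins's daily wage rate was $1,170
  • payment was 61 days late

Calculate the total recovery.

Liquidated damages (equal amount): $54,060
Penalty days: min(61, 20) = 20
Waiting-time penalty: 20 × $1,170 = $23,400
Subtotal: $54,060 + $54,060 + $23,400 = $131,520
Attorney fees: 30% of $131,520 = $39,456
Total award: $131,520 + $39,456 = $170,976

$170,976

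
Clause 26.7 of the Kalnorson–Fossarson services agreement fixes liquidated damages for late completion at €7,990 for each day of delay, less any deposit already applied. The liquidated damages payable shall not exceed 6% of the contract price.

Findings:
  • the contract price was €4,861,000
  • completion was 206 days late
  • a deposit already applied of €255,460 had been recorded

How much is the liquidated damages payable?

Per-day damages: 206 × €7,990 = €1,645,940
Less deposit already applied: €1,645,940 − €255,460 = €1,390,480
Cap: 6% of €4,861,000 = €291,660
Cap at €291,660: €1,390,480 exceeds the cap → €291,660

€291,660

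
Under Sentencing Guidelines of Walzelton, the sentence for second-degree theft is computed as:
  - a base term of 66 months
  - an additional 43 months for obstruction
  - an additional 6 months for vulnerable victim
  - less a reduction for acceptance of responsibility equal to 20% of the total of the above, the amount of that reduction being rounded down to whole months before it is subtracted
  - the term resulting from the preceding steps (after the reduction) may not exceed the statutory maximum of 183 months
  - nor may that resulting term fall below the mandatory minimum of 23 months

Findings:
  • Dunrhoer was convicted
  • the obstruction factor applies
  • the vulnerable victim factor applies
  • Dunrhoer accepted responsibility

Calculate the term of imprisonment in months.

92 months

Obstruction enhancement: +43 months
Vulnerable victim enhancement: +6 months
Adjusted term: 66 months + 43 months + 6 months = 115 months
Acceptance of responsibility reduction: 20% of 115 months = 23 months (rounded down)
After reduction: 115 − 23 = 92 months
Cap at 183 months: 92 months is within the cap, no reduction.
Minimum 23 months: 92 months meets the minimum, no increase.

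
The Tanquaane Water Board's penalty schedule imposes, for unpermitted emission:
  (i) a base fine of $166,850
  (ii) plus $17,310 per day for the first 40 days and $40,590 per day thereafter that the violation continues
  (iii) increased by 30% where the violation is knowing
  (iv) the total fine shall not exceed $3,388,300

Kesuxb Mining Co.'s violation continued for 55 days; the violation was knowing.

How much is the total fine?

$1,908,530

First 40 days: 40 × $17,310 = $692,400
Remaining days: (55 − 40) × $40,590 = $608,850
Per-day component: $692,400 + $608,850 = $1,301,250
Base plus per-day: $166,850 + $1,301,250 = $1,468,100
Enhancement: 30% of $1,468,100 = $440,430
Enhanced fine: $1,468,100 + $440,430 = $1,908,530
Cap at $3,388,300: $1,908,530 is within the cap, no reduction.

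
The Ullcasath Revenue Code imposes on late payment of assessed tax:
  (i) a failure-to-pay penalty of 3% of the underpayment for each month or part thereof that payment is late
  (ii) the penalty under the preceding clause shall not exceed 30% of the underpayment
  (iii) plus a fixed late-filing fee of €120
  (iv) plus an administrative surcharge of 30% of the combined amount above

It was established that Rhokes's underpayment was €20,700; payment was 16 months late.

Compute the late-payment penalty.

€8,229

Accrued rate: 3% × 16 = 48%, capped at 30% → 30%
Failure-to-pay penalty: 30% of €20,700 = €6,210
Penalty before surcharge: €6,210 + €120 = €6,330
Administrative surcharge: 30% of €6,330 = €1,899
Total penalty: €6,330 + €1,899 = €8,229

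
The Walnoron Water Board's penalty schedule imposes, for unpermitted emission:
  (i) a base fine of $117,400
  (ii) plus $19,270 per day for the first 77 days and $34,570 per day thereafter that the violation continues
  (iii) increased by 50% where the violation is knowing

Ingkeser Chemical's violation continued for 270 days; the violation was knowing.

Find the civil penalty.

$12,409,800

First 77 days: 77 × $19,270 = $1,483,790
Remaining days: (270 − 77) × $34,570 = $6,672,010
Per-day component: $1,483,790 + $6,672,010 = $8,155,800
Base plus per-day: $117,400 + $8,155,800 = $8,273,200
Enhancement: 50% of $8,273,200 = $4,136,600
Enhanced fine: $8,273,200 + $4,136,600 = $12,409,800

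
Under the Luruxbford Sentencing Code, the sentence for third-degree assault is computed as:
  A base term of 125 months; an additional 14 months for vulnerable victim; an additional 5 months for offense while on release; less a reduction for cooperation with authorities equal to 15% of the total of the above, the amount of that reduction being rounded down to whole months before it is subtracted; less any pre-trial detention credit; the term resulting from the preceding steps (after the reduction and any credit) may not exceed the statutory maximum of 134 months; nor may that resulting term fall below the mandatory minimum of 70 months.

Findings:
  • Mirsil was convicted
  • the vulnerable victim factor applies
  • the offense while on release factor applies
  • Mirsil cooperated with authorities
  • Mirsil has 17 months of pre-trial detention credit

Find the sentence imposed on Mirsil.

Sentence: 106 months

Vulnerable victim enhancement: +14 months
Offense while on release enhancement: +5 months
Adjusted term: 125 months + 14 months + 5 months = 144 months
Cooperation with authorities reduction: 15% of 144 months = 21 months (rounded down)
After reduction: 144 − 21 = 123 months
Less pre-trial detention credit: 123 months − 17 months = 106 months
Cap at 134 months: 106 months is within the cap, no reduction.
Minimum 70 months: 106 months meets the minimum, no increase.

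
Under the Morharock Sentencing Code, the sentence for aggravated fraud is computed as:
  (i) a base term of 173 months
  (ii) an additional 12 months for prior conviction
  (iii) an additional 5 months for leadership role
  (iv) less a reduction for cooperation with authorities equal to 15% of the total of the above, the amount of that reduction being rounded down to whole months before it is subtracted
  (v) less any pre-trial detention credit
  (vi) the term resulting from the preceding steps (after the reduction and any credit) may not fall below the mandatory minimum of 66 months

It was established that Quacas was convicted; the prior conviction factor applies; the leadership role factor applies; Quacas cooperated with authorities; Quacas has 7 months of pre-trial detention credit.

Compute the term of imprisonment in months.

155 months

Prior conviction enhancement: +12 months
Leadership role enhancement: +5 months
Adjusted term: 173 months + 12 months + 5 months = 190 months
Cooperation with authorities reduction: 15% of 190 months = 28 months (rounded down)
After reduction: 190 − 28 = 162 months
Less pre-trial detention credit: 162 months − 7 months = 155 months
Minimum 66 months: 155 months meets the minimum, no increase.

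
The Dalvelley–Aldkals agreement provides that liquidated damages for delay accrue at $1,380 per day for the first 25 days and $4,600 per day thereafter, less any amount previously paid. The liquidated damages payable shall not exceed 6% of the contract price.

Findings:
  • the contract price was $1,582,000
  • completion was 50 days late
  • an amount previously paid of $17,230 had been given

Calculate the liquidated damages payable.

First 25 days: 25 × $1,380 = $34,500
Remaining days: (50 − 25) × $4,600 = $115,000
Accrued per-day damages: $34,500 + $115,000 = $149,500
Less amount previously paid: $149,500 − $17,230 = $132,270
Cap: 6% of $1,582,000 = $94,920
Cap at $94,920: $132,270 exceeds the cap → $94,920

$94,920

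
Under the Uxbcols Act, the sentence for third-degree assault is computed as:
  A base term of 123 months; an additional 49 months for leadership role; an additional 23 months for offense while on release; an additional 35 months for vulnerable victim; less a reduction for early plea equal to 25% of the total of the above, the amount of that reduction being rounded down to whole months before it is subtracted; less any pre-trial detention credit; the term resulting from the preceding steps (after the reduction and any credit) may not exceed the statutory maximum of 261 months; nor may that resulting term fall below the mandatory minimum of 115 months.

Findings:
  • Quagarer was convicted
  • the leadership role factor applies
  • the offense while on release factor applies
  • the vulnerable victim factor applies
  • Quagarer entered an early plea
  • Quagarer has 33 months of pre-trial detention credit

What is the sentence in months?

140 months

Leadership role enhancement: +49 months
Offense while on release enhancement: +23 months
Vulnerable victim enhancement: +35 months
Adjusted term: 123 months + 49 months + 23 months + 35 months = 230 months
Early plea reduction: 25% of 230 months = 57 months (rounded down)
After reduction: 230 − 57 = 173 months
Less pre-trial detention credit: 173 months − 33 months = 140 months
Cap at 261 months: 140 months is within the cap, no reduction.
Minimum 115 months: 140 months meets the minimum, no increase.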